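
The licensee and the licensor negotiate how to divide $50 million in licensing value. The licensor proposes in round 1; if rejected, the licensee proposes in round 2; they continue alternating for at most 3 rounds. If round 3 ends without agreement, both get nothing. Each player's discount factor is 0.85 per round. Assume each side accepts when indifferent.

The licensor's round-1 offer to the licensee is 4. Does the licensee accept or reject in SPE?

Work out the licensee's continuation value if the offer is rejected.
Round 3 (the licensor proposes): the licensee will accept anything ≥ 0, so the licensor offers 0 and keeps 50.
Round 2 (the licensee proposes): the licensor can get 50 next round, worth 0.85 × 50 = 42.5 now, so the licensee offers 42.5, keeping 7.5.
So by rejecting in round 1, the licensee gets 7.5 next round, worth 0.85 × 7.5 = 6.375 now.
Offer 4 < 6.375, so the licensee rejects.

Reject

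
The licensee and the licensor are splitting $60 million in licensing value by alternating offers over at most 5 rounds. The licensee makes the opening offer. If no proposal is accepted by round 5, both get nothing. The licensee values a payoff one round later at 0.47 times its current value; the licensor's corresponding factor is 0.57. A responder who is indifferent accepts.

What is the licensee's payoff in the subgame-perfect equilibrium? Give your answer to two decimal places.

37.02

Work backward from the last round.
Round 5 (the licensee proposes): rejection yields 0 for the licensor; the licensee offers 0 and keeps 60.
Round 4 (the licensor proposes): the licensee can get 60 next round, worth 0.47 × 60 = 28.2 now, so the licensor offers 28.2, keeping 31.8.
Round 3 (the licensee proposes): the licensor can get 31.8 next round, worth 0.57 × 31.8 = 18.126 now, so the licensee offers 18.126, keeping 41.874.
Round 2 (the licensor proposes): the licensee can get 41.874 next round, worth 0.47 × 41.874 = 19.68078 now; the licensor offers that and keeps 40.31922.
Round 1 (the licensee proposes): the licensor can get 40.31922 next round, worth 0.57 × 40.31922 = 22.9819554 now. The licensee offers 22.9819554 and keeps 60 − 22.9819554 = 37.0180446.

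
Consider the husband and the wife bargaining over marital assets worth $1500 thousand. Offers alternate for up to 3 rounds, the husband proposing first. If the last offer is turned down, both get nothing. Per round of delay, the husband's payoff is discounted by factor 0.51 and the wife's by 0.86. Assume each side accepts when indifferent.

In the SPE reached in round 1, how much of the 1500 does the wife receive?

Round 3 (the husband proposes): rejection yields 0 for the wife; the husband offers 0 and keeps 1500.
Round 2 (the wife proposes): the husband can get 1500 next round, worth 0.51 × 1500 = 765 now; the wife offers that and keeps 735.
Round 1 (the husband proposes): the wife can get 735 next round, worth 0.86 × 735 = 632.1 now, so the husband offers 632.1, keeping 867.9.

632.1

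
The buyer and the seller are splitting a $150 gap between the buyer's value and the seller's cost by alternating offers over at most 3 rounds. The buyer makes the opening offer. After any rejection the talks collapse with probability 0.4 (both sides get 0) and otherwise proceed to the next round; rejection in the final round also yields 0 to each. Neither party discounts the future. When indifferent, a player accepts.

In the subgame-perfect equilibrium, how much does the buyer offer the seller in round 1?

Round 3 (the buyer proposes): the seller will accept anything ≥ 0, so the buyer offers 0 and keeps 150.
Round 2 (the seller proposes): rejecting gives the buyer an expected 0.6 × 150 = 90, so the seller offers 90, keeping 60.
Round 1 (the buyer proposes): rejecting gives the seller an expected 0.6 × 60 = 36, so the buyer offers 36, keeping 114.

36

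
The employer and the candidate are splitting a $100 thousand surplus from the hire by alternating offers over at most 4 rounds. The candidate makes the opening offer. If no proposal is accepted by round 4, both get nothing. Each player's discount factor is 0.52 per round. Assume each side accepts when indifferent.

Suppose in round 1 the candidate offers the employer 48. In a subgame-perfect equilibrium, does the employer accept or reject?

Accept

Work out the employer's continuation value if the offer is rejected.
Round 4 (the employer proposes): the candidate will accept anything ≥ 0, so the employer offers 0 and keeps 100.
Round 3 (the candidate proposes): the employer can get 100 next round, worth 0.52 × 100 = 52 now, so the candidate offers 52, keeping 48.
Round 2 (the employer proposes): the candidate can get 48 next round, worth 0.52 × 48 = 24.96 now, so the employer offers 24.96, keeping 75.04.
So by rejecting in round 1, the employer gets 75.04 next round, worth 0.52 × 75.04 = 39.0208 now.
Offer 48 ≥ 39.0208, so the employer accepts.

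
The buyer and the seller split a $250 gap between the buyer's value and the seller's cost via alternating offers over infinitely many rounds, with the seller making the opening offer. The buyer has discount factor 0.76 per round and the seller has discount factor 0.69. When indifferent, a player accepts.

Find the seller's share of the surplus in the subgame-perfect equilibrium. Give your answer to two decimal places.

126.16

When the seller proposes, the buyer accepts any offer worth at least 0.76 times what the buyer would get by proposing next round; and vice versa.
This gives x = 250 − 0.76y and y = 250 − 0.69x, where x and y are each side's share when it proposes.
Hence (1 − 0.76·0.69)x = 250(1 − 0.76), i.e. 0.4756·x = 60.
x ≈ 126.1564; the buyer's share is 250 − x ≈ 123.8436.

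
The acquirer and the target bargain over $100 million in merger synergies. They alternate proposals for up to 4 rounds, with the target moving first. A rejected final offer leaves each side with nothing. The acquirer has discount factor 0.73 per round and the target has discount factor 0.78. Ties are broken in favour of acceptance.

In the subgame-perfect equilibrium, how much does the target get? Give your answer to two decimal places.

Round 4 (the acquirer proposes): rejection yields 0 for the target; the acquirer offers 0 and keeps 100.
Round 3 (the target proposes): the acquirer can get 100 next round, worth 0.73 × 100 = 73 now. The target offers 73 and keeps 100 − 73 = 27.
Round 2 (the acquirer proposes): the target can get 27 next round, worth 0.78 × 27 = 21.06 now; the acquirer offers that and keeps 78.94.
Round 1 (the target proposes): the acquirer can get 78.94 next round, worth 0.73 × 78.94 = 57.6262 now; the target offers that and keeps 42.3738.

42.37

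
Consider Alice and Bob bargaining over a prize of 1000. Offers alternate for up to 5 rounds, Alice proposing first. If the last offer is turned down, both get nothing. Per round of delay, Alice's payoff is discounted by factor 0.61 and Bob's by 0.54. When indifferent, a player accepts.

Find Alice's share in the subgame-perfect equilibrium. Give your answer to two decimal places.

720.03

Round 5 (Alice proposes): Bob will accept anything ≥ 0, so Alice offers 0 and keeps 1000.
Round 4 (Bob proposes): Alice can get 1000 next round, worth 0.61 × 1000 = 610 now. Bob offers 610 and keeps 1000 − 610 = 390.
Round 3 (Alice proposes): Bob can get 390 next round, worth 0.54 × 390 = 210.6 now. Alice offers 210.6 and keeps 1000 − 210.6 = 789.4.
Round 2 (Bob proposes): Alice can get 789.4 next round, worth 0.61 × 789.4 = 481.534 now, so Bob offers 481.534, keeping 518.466.
Round 1 (Alice proposes): Bob can get 518.466 next round, worth 0.54 × 518.466 = 279.97164 now; Alice offers that and keeps 720.02836.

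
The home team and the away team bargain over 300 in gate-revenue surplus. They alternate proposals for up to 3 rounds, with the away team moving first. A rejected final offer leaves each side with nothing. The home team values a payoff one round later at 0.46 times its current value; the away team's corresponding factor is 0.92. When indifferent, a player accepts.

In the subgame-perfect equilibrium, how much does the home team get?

11.04

Round 3 (the away team proposes): the home team will accept anything ≥ 0, so the away team offers 0 and keeps 300.
Round 2 (the home team proposes): the away team can get 300 next round, worth 0.92 × 300 = 276 now; the home team offers that and keeps 24.
Round 1 (the away team proposes): the home team can get 24 next round, worth 0.46 × 24 = 11.04 now; the away team offers that and keeps 288.96.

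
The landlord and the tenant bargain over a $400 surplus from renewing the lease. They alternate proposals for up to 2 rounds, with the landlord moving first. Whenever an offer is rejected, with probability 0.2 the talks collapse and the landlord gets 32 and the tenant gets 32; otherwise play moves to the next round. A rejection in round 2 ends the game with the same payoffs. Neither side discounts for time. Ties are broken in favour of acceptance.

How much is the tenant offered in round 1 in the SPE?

Round 2 (the tenant proposes): the landlord gets 32 if talks fail, so the tenant offers 32 and keeps 368.
Round 1 (the landlord proposes): rejecting gives the tenant an expected 0.8 × 368 + 0.2 × 32 = 300.8, so the landlord offers 300.8, keeping 99.2.

300.8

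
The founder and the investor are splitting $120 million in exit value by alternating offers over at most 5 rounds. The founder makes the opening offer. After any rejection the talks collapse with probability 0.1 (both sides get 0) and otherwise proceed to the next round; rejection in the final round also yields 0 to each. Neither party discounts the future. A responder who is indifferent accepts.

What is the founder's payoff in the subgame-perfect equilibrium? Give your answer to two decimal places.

Round 5 (the founder proposes): the investor will accept anything ≥ 0, so the founder offers 0 and keeps 120.
Round 4 (the investor proposes): rejecting gives the founder an expected 0.9 × 120 = 108, so the investor offers 108, keeping 12.
Round 3 (the founder proposes): rejecting gives the investor an expected 0.9 × 12 = 10.8, so the founder offers 10.8, keeping 109.2.
Round 2 (the investor proposes): rejecting gives the founder an expected 0.9 × 109.2 = 98.28. The investor offers 98.28 and keeps 120 − 98.28 = 21.72.
Round 1 (the founder proposes): rejecting gives the investor an expected 0.9 × 21.72 = 19.548; the founder offers that and keeps 100.452.

100.45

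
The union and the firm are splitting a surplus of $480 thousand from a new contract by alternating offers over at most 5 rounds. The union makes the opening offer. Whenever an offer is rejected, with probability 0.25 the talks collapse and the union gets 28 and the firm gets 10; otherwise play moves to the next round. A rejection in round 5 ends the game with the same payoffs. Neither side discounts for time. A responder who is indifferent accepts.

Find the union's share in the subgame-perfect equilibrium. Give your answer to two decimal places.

340.51

Round 5 (the union proposes): the firm gets 10 if talks fail, so the union offers 10 and keeps 470.
Round 4 (the firm proposes): rejecting gives the union an expected 0.75 × 470 + 0.25 × 28 = 359.5; the firm offers that and keeps 120.5.
Round 3 (the union proposes): rejecting gives the firm an expected 0.75 × 120.5 + 0.25 × 10 = 92.875, so the union offers 92.875, keeping 387.125.
Round 2 (the firm proposes): rejecting gives the union an expected 0.75 × 387.125 + 0.25 × 28 = 297.34375. The firm offers 297.34375 and keeps 480 − 297.34375 = 182.65625.
Round 1 (the union proposes): rejecting gives the firm an expected 0.75 × 182.65625 + 0.25 × 10 = 139.4921875. The union offers 139.4921875 and keeps 480 − 139.4921875 = 340.5078125.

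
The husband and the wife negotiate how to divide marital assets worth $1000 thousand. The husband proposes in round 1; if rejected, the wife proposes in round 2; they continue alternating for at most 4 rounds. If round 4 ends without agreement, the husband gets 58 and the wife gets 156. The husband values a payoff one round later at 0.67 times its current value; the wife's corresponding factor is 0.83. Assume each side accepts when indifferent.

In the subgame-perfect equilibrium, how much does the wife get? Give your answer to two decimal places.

708.69

Work backward from the last round.
Round 4 (the wife proposes): the husband gets 58 if talks fail, so the wife offers 58 and keeps 942.
Round 3 (the husband proposes): the wife can get 942 next round, worth 0.83 × 942 = 781.86 now. The husband offers 781.86 and keeps 1000 − 781.86 = 218.14.
Round 2 (the wife proposes): the husband can get 218.14 next round, worth 0.67 × 218.14 = 146.1538 now; the wife offers that and keeps 853.8462.
Round 1 (the husband proposes): the wife can get 853.8462 next round, worth 0.83 × 853.8462 = 708.692346 now; the husband offers that and keeps 291.307654.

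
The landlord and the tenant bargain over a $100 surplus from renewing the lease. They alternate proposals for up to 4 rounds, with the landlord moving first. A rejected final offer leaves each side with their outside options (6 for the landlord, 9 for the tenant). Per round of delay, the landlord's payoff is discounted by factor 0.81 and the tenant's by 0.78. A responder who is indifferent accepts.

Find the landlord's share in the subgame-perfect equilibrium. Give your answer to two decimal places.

38.86

Round 4 (the tenant proposes): the landlord gets 6 if talks fail, so the tenant offers 6 and keeps 94.
Round 3 (the landlord proposes): the tenant can get 94 next round, worth 0.78 × 94 = 73.32 now. The landlord offers 73.32 and keeps 100 − 73.32 = 26.68.
Round 2 (the tenant proposes): the landlord can get 26.68 next round, worth 0.81 × 26.68 = 21.6108 now; the tenant offers that and keeps 78.3892.
Round 1 (the landlord proposes): the tenant can get 78.3892 next round, worth 0.78 × 78.3892 = 61.143576 now. The landlord offers 61.143576 and keeps 100 − 61.143576 = 38.856424.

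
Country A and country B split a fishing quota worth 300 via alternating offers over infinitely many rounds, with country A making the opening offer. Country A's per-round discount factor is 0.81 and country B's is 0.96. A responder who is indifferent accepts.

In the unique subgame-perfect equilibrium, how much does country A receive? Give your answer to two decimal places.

53.96

When country A proposes, country B accepts any offer worth at least 0.96 times what country B would get by proposing next round; and vice versa.
This gives x = 300 − 0.96y and y = 300 − 0.81x, where x and y are each side's share when it proposes.
Hence (1 − 0.96·0.81)x = 300(1 − 0.96), i.e. 0.2224·x = 12.
x ≈ 53.9568; country B's share is 300 − x ≈ 246.0432.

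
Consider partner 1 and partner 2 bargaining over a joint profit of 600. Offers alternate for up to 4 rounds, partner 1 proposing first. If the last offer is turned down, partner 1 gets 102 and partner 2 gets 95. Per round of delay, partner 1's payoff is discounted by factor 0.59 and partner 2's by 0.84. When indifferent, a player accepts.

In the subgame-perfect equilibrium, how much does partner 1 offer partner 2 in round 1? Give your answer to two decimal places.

413.96

Round 4 (partner 2 proposes): partner 1 gets 102 if talks fail, so partner 2 offers 102 and keeps 498.
Round 3 (partner 1 proposes): partner 2 can get 498 next round, worth 0.84 × 498 = 418.32 now, so partner 1 offers 418.32, keeping 181.68.
Round 2 (partner 2 proposes): partner 1 can get 181.68 next round, worth 0.59 × 181.68 = 107.1912 now; partner 2 offers that and keeps 492.8088.
Round 1 (partner 1 proposes): partner 2 can get 492.8088 next round, worth 0.84 × 492.8088 = 413.959392 now. Partner 1 offers 413.959392 and keeps 600 − 413.959392 = 186.040608.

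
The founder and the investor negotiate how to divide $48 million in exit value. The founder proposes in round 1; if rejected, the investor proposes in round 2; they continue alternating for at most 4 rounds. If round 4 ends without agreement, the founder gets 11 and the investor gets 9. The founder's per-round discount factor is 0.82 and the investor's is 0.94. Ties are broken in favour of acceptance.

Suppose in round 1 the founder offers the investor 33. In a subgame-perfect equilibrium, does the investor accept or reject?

Reject

Round 4 (the investor proposes): the founder gets 11 if talks fail, so the investor offers 11 and keeps 37.
Round 3 (the founder proposes): the investor can get 37 next round, worth 0.94 × 37 = 34.78 now, so the founder offers 34.78, keeping 13.22.
Round 2 (the investor proposes): the founder can get 13.22 next round, worth 0.82 × 13.22 = 10.8404 now. The investor offers 10.8404 and keeps 48 − 10.8404 = 37.1596.
So by rejecting in round 1, the investor gets 37.1596 next round, worth 0.94 × 37.1596 = 34.930024 now.
Offer 33 < 34.930024, so the investor rejects.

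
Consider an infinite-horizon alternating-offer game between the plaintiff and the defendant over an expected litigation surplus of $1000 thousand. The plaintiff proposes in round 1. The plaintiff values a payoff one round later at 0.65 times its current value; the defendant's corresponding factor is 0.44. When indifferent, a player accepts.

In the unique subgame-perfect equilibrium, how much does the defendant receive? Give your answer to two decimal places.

215.69

In a stationary SPE each proposer offers the other exactly their discounted continuation value.
If the plaintiff keeps x when proposing and the defendant keeps y when proposing, then x = 1000 − 0.44y and y = 1000 − 0.65x.
Solving: x = 1000(1 − 0.44) / (1 − 0.65·0.44) = 560 / 0.714 ≈ 784.3137.
The defendant gets 1000 − 784.3137 ≈ 215.6863.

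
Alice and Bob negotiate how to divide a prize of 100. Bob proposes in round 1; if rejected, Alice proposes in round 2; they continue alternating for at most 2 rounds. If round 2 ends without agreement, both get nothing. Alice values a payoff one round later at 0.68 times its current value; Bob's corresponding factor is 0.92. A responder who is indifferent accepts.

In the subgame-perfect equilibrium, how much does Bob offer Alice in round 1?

68

Round 2 (Alice proposes): Bob will accept anything ≥ 0, so Alice offers 0 and keeps 100.
Round 1 (Bob proposes): Alice can get 100 next round, worth 0.68 × 100 = 68 now. Bob offers 68 and keeps 100 − 68 = 32.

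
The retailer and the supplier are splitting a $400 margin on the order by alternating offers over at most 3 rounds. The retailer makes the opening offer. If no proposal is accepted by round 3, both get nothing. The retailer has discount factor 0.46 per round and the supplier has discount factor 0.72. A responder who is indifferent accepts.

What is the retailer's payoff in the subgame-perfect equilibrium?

244.48

Round 3 (the retailer proposes): the supplier will accept anything ≥ 0, so the retailer offers 0 and keeps 400.
Round 2 (the supplier proposes): the retailer can get 400 next round, worth 0.46 × 400 = 184 now. The supplier offers 184 and keeps 400 − 184 = 216.
Round 1 (the retailer proposes): the supplier can get 216 next round, worth 0.72 × 216 = 155.52 now. The retailer offers 155.52 and keeps 400 − 155.52 = 244.48.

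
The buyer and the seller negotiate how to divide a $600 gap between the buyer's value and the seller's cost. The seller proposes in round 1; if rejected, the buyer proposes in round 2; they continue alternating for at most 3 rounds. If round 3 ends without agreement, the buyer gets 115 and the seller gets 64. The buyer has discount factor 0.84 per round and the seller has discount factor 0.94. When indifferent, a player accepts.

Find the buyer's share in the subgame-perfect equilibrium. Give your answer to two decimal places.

121.04

Round 3 (the seller proposes): the buyer gets 115 if talks fail, so the seller offers 115 and keeps 485.
Round 2 (the buyer proposes): the seller can get 485 next round, worth 0.94 × 485 = 455.9 now, so the buyer offers 455.9, keeping 144.1.
Round 1 (the seller proposes): the buyer can get 144.1 next round, worth 0.84 × 144.1 = 121.044 now. The seller offers 121.044 and keeps 600 − 121.044 = 478.956.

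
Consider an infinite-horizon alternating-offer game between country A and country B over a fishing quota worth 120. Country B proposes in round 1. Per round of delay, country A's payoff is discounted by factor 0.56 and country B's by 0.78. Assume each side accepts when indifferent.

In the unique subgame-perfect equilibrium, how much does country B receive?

93.75

Let x be country B's share when country B proposes and y be country A's share when country A proposes.
Country A accepts iff offered ≥ 0.56·y, so x = 120 − 0.56y. Symmetrically y = 120 − 0.78x.
Substituting: x = 120 − 0.56(120 − 0.78x), giving x(1 − 0.78·0.56) = 120(1 − 0.56).
So x = 120 × 0.44 / 0.5632 = 93.75, and country A receives 120 − x = 26.25.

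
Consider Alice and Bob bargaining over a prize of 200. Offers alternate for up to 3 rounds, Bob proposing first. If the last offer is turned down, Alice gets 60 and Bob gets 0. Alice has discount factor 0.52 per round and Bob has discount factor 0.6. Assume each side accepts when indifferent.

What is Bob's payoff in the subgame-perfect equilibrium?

Round 3 (Bob proposes): Alice gets 60 if talks fail, so Bob offers 60 and keeps 140.
Round 2 (Alice proposes): Bob can get 140 next round, worth 0.6 × 140 = 84 now, so Alice offers 84, keeping 116.
Round 1 (Bob proposes): Alice can get 116 next round, worth 0.52 × 116 = 60.32 now, so Bob offers 60.32, keeping 139.68.

139.68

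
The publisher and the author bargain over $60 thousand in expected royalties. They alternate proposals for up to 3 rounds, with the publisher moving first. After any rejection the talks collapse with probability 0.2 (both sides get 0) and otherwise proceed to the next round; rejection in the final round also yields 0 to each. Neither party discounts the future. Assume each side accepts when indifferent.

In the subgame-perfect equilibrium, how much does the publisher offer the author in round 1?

Round 3 (the publisher proposes): rejection yields 0 for the author; the publisher offers 0 and keeps 60.
Round 2 (the author proposes): rejecting gives the publisher an expected 0.8 × 60 = 48. The author offers 48 and keeps 60 − 48 = 12.
Round 1 (the publisher proposes): rejecting gives the author an expected 0.8 × 12 = 9.6; the publisher offers that and keeps 50.4.

9.6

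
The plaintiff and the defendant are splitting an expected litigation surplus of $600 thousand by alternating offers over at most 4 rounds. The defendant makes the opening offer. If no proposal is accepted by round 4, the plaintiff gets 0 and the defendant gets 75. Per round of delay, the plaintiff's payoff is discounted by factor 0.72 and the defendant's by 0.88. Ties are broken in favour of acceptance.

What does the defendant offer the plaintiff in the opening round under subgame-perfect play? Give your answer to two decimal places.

291.34

Round 4 (the plaintiff proposes): the defendant gets 75 if talks fail, so the plaintiff offers 75 and keeps 525.
Round 3 (the defendant proposes): the plaintiff can get 525 next round, worth 0.72 × 525 = 378 now; the defendant offers that and keeps 222.
Round 2 (the plaintiff proposes): the defendant can get 222 next round, worth 0.88 × 222 = 195.36 now; the plaintiff offers that and keeps 404.64.
Round 1 (the defendant proposes): the plaintiff can get 404.64 next round, worth 0.72 × 404.64 = 291.3408 now; the defendant offers that and keeps 308.6592.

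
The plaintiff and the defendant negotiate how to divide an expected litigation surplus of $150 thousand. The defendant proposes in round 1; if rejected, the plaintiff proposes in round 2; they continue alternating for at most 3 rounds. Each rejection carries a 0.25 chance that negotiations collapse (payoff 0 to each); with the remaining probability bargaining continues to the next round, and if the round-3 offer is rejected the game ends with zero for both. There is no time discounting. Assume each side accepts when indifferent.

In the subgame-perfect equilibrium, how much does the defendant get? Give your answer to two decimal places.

By backward induction:
Round 3 (the defendant proposes): rejection yields 0 for the plaintiff; the defendant offers 0 and keeps 150.
Round 2 (the plaintiff proposes): rejecting gives the defendant an expected 0.75 × 150 = 112.5; the plaintiff offers that and keeps 37.5.
Round 1 (the defendant proposes): rejecting gives the plaintiff an expected 0.75 × 37.5 = 28.125. The defendant offers 28.125 and keeps 150 − 28.125 = 121.875.

121.88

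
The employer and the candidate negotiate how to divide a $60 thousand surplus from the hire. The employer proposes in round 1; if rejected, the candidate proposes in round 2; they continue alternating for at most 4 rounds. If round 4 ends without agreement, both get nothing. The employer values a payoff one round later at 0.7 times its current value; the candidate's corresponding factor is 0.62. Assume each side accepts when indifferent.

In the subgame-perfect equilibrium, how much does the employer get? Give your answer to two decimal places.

By backward induction:
Round 4 (the candidate proposes): the employer will accept anything ≥ 0, so the candidate offers 0 and keeps 60.
Round 3 (the employer proposes): the candidate can get 60 next round, worth 0.62 × 60 = 37.2 now; the employer offers that and keeps 22.8.
Round 2 (the candidate proposes): the employer can get 22.8 next round, worth 0.7 × 22.8 = 15.96 now; the candidate offers that and keeps 44.04.
Round 1 (the employer proposes): the candidate can get 44.04 next round, worth 0.62 × 44.04 = 27.3048 now; the employer offers that and keeps 32.6952.

32.70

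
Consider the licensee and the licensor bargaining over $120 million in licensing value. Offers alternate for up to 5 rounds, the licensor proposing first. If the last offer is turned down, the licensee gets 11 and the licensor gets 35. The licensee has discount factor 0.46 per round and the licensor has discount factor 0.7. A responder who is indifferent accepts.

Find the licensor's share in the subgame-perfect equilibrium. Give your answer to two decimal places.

96.97

Round 5 (the licensor proposes): the licensee gets 11 if talks fail, so the licensor offers 11 and keeps 109.
Round 4 (the licensee proposes): the licensor can get 109 next round, worth 0.7 × 109 = 76.3 now; the licensee offers that and keeps 43.7.
Round 3 (the licensor proposes): the licensee can get 43.7 next round, worth 0.46 × 43.7 = 20.102 now; the licensor offers that and keeps 99.898.
Round 2 (the licensee proposes): the licensor can get 99.898 next round, worth 0.7 × 99.898 = 69.9286 now; the licensee offers that and keeps 50.0714.
Round 1 (the licensor proposes): the licensee can get 50.0714 next round, worth 0.46 × 50.0714 = 23.032844 now, so the licensor offers 23.032844, keeping 96.967156.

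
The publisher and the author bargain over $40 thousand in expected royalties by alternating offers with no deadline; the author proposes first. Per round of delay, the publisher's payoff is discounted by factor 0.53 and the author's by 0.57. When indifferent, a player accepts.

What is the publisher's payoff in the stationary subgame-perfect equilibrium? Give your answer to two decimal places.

When the author proposes, the publisher accepts any offer worth at least 0.53 times what the publisher would get by proposing next round; and vice versa.
This gives x = 40 − 0.53y and y = 40 − 0.57x, where x and y are each side's share when it proposes.
Hence (1 − 0.53·0.57)x = 40(1 − 0.53), i.e. 0.6979·x = 18.8.
x ≈ 26.9380; the publisher's share is 40 − x ≈ 13.0620.

13.06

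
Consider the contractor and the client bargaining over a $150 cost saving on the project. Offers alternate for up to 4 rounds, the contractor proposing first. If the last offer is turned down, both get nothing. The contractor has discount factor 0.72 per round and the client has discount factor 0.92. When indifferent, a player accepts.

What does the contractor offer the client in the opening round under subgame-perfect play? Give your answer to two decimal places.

Round 4 (the client proposes): the contractor will accept anything ≥ 0, so the client offers 0 and keeps 150.
Round 3 (the contractor proposes): the client can get 150 next round, worth 0.92 × 150 = 138 now. The contractor offers 138 and keeps 150 − 138 = 12.
Round 2 (the client proposes): the contractor can get 12 next round, worth 0.72 × 12 = 8.64 now; the client offers that and keeps 141.36.
Round 1 (the contractor proposes): the client can get 141.36 next round, worth 0.92 × 141.36 = 130.0512 now, so the contractor offers 130.0512, keeping 19.9488.

130.05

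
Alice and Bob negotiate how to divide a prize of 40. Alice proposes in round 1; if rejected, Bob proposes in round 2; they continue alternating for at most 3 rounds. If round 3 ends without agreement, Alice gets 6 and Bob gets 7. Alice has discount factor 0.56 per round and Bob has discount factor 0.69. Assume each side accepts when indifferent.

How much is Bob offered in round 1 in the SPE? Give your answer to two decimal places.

14.85

By backward induction:
Round 3 (Alice proposes): Bob gets 7 if talks fail, so Alice offers 7 and keeps 33.
Round 2 (Bob proposes): Alice can get 33 next round, worth 0.56 × 33 = 18.48 now, so Bob offers 18.48, keeping 21.52.
Round 1 (Alice proposes): Bob can get 21.52 next round, worth 0.69 × 21.52 = 14.8488 now; Alice offers that and keeps 25.1512.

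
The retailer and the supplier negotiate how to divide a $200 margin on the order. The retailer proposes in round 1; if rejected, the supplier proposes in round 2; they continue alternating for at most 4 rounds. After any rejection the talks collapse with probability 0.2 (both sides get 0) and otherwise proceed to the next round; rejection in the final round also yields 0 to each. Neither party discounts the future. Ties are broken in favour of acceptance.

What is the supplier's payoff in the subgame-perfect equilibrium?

134.4

Round 4 (the supplier proposes): the retailer will accept anything ≥ 0, so the supplier offers 0 and keeps 200.
Round 3 (the retailer proposes): rejecting gives the supplier an expected 0.8 × 200 = 160, so the retailer offers 160, keeping 40.
Round 2 (the supplier proposes): rejecting gives the retailer an expected 0.8 × 40 = 32, so the supplier offers 32, keeping 168.
Round 1 (the retailer proposes): rejecting gives the supplier an expected 0.8 × 168 = 134.4, so the retailer offers 134.4, keeping 65.6.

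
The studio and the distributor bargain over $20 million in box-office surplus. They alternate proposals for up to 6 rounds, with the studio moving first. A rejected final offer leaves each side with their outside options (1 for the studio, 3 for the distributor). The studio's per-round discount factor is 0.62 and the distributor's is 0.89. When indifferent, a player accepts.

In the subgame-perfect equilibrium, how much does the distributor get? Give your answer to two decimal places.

15.65

Work backward from the last round.
Round 6 (the distributor proposes): the studio gets 1 if talks fail, so the distributor offers 1 and keeps 19.
Round 5 (the studio proposes): the distributor can get 19 next round, worth 0.89 × 19 = 16.91 now. The studio offers 16.91 and keeps 20 − 16.91 = 3.09.
Round 4 (the distributor proposes): the studio can get 3.09 next round, worth 0.62 × 3.09 = 1.9158 now; the distributor offers that and keeps 18.0842.
Round 3 (the studio proposes): the distributor can get 18.0842 next round, worth 0.89 × 18.0842 = 16.094938 now. The studio offers 16.094938 and keeps 20 − 16.094938 = 3.905062.
Round 2 (the distributor proposes): the studio can get 3.905062 next round, worth 0.62 × 3.905062 = 2.42113844 now; the distributor offers that and keeps 17.57886156.
Round 1 (the studio proposes): the distributor can get 17.57886156 next round, worth 0.89 × 17.57886156 = 15.6451867884 now; the studio offers that and keeps 4.3548132116.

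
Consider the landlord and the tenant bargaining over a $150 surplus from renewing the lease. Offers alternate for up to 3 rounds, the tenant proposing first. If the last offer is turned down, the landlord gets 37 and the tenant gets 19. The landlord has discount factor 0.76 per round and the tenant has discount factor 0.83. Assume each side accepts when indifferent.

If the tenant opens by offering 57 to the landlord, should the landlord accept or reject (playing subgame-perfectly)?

Accept

Round 3 (the tenant proposes): the landlord gets 37 if talks fail, so the tenant offers 37 and keeps 113.
Round 2 (the landlord proposes): the tenant can get 113 next round, worth 0.83 × 113 = 93.79 now; the landlord offers that and keeps 56.21.
So by rejecting in round 1, the landlord gets 56.21 next round, worth 0.76 × 56.21 = 42.7196 now.
Offer 57 ≥ 42.7196, so the landlord accepts.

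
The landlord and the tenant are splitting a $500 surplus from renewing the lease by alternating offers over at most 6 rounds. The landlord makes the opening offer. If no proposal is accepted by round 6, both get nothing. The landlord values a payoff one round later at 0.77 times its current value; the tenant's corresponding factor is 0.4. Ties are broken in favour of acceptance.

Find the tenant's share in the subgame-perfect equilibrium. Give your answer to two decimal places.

Round 6 (the tenant proposes): rejection yields 0 for the landlord; the tenant offers 0 and keeps 500.
Round 5 (the landlord proposes): the tenant can get 500 next round, worth 0.4 × 500 = 200 now. The landlord offers 200 and keeps 500 − 200 = 300.
Round 4 (the tenant proposes): the landlord can get 300 next round, worth 0.77 × 300 = 231 now. The tenant offers 231 and keeps 500 − 231 = 269.
Round 3 (the landlord proposes): the tenant can get 269 next round, worth 0.4 × 269 = 107.6 now, so the landlord offers 107.6, keeping 392.4.
Round 2 (the tenant proposes): the landlord can get 392.4 next round, worth 0.77 × 392.4 = 302.148 now, so the tenant offers 302.148, keeping 197.852.
Round 1 (the landlord proposes): the tenant can get 197.852 next round, worth 0.4 × 197.852 = 79.1408 now, so the landlord offers 79.1408, keeping 420.8592.

79.14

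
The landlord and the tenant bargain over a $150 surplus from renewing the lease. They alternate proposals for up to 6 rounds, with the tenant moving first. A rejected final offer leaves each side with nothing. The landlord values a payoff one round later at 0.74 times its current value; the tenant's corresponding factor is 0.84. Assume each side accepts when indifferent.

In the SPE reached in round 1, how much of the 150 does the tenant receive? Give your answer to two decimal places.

Solve by backward induction from round 6.
Round 6 (the landlord proposes): rejection yields 0 for the tenant; the landlord offers 0 and keeps 150.
Round 5 (the tenant proposes): the landlord can get 150 next round, worth 0.74 × 150 = 111 now. The tenant offers 111 and keeps 150 − 111 = 39.
Round 4 (the landlord proposes): the tenant can get 39 next round, worth 0.84 × 39 = 32.76 now, so the landlord offers 32.76, keeping 117.24.
Round 3 (the tenant proposes): the landlord can get 117.24 next round, worth 0.74 × 117.24 = 86.7576 now. The tenant offers 86.7576 and keeps 150 − 86.7576 = 63.2424.
Round 2 (the landlord proposes): the tenant can get 63.2424 next round, worth 0.84 × 63.2424 = 53.123616 now, so the landlord offers 53.123616, keeping 96.876384.
Round 1 (the tenant proposes): the landlord can get 96.876384 next round, worth 0.74 × 96.876384 = 71.68852416 now, so the tenant offers 71.68852416, keeping 78.31147584.

78.31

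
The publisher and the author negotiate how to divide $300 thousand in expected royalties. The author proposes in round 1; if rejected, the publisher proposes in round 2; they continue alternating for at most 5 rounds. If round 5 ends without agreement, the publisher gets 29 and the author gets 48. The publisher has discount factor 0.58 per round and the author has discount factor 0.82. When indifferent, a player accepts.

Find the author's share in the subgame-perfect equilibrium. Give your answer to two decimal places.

Round 5 (the author proposes): the publisher gets 29 if talks fail, so the author offers 29 and keeps 271.
Round 4 (the publisher proposes): the author can get 271 next round, worth 0.82 × 271 = 222.22 now. The publisher offers 222.22 and keeps 300 − 222.22 = 77.78.
Round 3 (the author proposes): the publisher can get 77.78 next round, worth 0.58 × 77.78 = 45.1124 now, so the author offers 45.1124, keeping 254.8876.
Round 2 (the publisher proposes): the author can get 254.8876 next round, worth 0.82 × 254.8876 = 209.007832 now. The publisher offers 209.007832 and keeps 300 − 209.007832 = 90.992168.
Round 1 (the author proposes): the publisher can get 90.992168 next round, worth 0.58 × 90.992168 = 52.77545744 now. The author offers 52.77545744 and keeps 300 − 52.77545744 = 247.22454256.

247.22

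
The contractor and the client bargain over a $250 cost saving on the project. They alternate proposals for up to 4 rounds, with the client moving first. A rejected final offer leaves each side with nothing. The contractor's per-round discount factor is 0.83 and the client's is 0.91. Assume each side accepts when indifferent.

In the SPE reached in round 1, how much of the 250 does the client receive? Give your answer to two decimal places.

74.60

Round 4 (the contractor proposes): the client will accept anything ≥ 0, so the contractor offers 0 and keeps 250.
Round 3 (the client proposes): the contractor can get 250 next round, worth 0.83 × 250 = 207.5 now; the client offers that and keeps 42.5.
Round 2 (the contractor proposes): the client can get 42.5 next round, worth 0.91 × 42.5 = 38.675 now. The contractor offers 38.675 and keeps 250 − 38.675 = 211.325.
Round 1 (the client proposes): the contractor can get 211.325 next round, worth 0.83 × 211.325 = 175.39975 now. The client offers 175.39975 and keeps 250 − 175.39975 = 74.60025.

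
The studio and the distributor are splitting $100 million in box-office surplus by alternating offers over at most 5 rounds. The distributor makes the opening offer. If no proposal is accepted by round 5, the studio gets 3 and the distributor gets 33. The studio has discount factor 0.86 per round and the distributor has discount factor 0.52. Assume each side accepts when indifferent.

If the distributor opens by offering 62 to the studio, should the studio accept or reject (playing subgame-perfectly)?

Round 5 (the distributor proposes): the studio gets 3 if talks fail, so the distributor offers 3 and keeps 97.
Round 4 (the studio proposes): the distributor can get 97 next round, worth 0.52 × 97 = 50.44 now, so the studio offers 50.44, keeping 49.56.
Round 3 (the distributor proposes): the studio can get 49.56 next round, worth 0.86 × 49.56 = 42.6216 now; the distributor offers that and keeps 57.3784.
Round 2 (the studio proposes): the distributor can get 57.3784 next round, worth 0.52 × 57.3784 = 29.836768 now; the studio offers that and keeps 70.163232.
So by rejecting in round 1, the studio gets 70.163232 next round, worth 0.86 × 70.163232 = 60.34037952 now.
Offer 62 ≥ 60.34037952, so the studio accepts.

Accept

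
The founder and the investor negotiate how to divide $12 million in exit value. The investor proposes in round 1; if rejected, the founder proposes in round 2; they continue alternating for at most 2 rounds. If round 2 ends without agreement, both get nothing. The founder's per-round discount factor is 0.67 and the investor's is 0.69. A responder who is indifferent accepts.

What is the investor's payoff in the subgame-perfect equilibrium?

3.96

By backward induction:
Round 2 (the founder proposes): rejection yields 0 for the investor; the founder offers 0 and keeps 12.
Round 1 (the investor proposes): the founder can get 12 next round, worth 0.67 × 12 = 8.04 now, so the investor offers 8.04, keeping 3.96.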